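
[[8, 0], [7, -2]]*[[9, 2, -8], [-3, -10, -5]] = C[0][0] = (8)*(9) + (0)*(-3) = 72
C[0][1] = (8)*(2) + (0)*(-10) = 16
C[0][2] = (8)*(-8) + (0)*(-5) = -64
C[1][0] = (7)*(9) + (-2)*(-3) = 69
C[1][1] = (7)*(2) + (-2)*(-10) = 34
C[1][2] = (7)*(-8) + (-2)*(-5) = -46
= [[72, 16, -64], [69, 34, -46]]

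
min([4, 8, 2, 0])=0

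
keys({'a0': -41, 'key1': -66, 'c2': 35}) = ['a0', 'key1', 'c2']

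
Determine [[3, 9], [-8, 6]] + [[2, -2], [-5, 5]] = [[5, 7], [-13, 11]]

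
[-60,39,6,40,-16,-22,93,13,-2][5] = -22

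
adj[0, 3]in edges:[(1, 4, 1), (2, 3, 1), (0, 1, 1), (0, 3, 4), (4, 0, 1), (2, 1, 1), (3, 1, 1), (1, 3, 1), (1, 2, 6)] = 4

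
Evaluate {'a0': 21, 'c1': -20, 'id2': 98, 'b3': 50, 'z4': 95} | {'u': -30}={'a0': 21, 'c1': -20, 'id2': 98, 'b3': 50, 'z4': 95, 'u': -30}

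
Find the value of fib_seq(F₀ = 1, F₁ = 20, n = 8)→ F_2 = F_1 + F_0 = 21
F_3 = F_2 + F_1 = 41
F_4 = F_3 + F_2 = 62
...
= [1, 20, 21, 41, 62, 103, 165, 268]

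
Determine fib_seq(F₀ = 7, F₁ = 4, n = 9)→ [7, 4, 11, 15, 26, 41, 67, 108, 175]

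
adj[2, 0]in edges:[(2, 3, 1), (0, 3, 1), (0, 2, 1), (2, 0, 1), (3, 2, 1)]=1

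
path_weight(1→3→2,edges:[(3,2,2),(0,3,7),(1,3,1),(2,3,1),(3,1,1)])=3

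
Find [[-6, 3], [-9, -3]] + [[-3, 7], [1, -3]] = [[-9, 10], [-8, -6]]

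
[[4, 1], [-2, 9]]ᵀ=[[4, -2], [1, 9]]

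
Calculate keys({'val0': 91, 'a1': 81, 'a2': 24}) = ['val0', 'a1', 'a2']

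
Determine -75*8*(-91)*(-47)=-2566200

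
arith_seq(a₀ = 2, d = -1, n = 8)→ a_0 = 2 + 0*-1 = 2
a_1 = 2 + 1*-1 = 1
a_2 = 2 + 2*-1 = 0
...
= [2, 1, 0, -1, -2, -3, -4, -5]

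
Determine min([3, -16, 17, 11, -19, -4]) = -19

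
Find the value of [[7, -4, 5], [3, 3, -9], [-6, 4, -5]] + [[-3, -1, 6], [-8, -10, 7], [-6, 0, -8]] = [[4, -5, 11], [-5, -7, -2], [-12, 4, -13]]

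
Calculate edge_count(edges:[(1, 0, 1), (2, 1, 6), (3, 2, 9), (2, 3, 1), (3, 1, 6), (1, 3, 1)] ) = 6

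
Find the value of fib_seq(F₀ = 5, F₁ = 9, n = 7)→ [5, 9, 14, 23, 37, 60, 97]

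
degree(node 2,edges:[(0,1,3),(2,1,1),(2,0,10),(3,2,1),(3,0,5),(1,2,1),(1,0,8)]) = incident: (2,1), (2,0), (3,2), (1,2)
= 4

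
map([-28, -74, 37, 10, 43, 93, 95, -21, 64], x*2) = -28*2=-56, -74*2=-148, 37*2=74, 10*2=20, 43*2=86, 93*2=186, 95*2=190, -21*2=-42, 64*2=128
= [-56, -148, 74, 20, 86, 186, 190, -42, 128]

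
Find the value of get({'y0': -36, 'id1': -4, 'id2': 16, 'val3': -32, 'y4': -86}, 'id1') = -4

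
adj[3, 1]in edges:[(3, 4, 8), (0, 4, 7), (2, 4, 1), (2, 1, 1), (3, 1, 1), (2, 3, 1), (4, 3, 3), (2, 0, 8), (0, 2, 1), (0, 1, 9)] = 1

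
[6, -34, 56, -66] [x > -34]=[6, 56]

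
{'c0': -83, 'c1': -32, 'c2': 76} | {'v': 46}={'c0': -83, 'c1': -32, 'c2': 76, 'v': 46}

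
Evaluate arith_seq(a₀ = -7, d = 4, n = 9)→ [-7, -3, 1, 5, 9, 13, 17, 21, 25]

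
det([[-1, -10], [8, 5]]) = (-1)*(5) - (-10)*(8)
= 75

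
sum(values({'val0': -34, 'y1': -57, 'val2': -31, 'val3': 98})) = -24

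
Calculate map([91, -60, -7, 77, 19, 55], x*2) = 91*2=182, -60*2=-120, -7*2=-14, 77*2=154, 19*2=38, 55*2=110
= [182, -120, -14, 154, 38, 110]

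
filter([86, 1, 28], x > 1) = keep x where x > 1: 86✓, 1✗, 28✓
= [86, 28]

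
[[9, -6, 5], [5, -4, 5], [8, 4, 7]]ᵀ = [[9, 5, 8], [-6, -4, 4], [5, 5, 7]]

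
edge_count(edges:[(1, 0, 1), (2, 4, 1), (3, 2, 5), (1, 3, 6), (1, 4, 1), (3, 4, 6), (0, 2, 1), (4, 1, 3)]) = 8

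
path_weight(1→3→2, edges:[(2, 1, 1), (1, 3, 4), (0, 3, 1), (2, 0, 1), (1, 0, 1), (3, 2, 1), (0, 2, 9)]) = 5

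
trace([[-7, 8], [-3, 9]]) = 2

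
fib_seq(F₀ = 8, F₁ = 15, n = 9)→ F_2 = F_1 + F_0 = 23
F_3 = F_2 + F_1 = 38
F_4 = F_3 + F_2 = 61
...
= [8, 15, 23, 38, 61, 99, 160, 259, 419]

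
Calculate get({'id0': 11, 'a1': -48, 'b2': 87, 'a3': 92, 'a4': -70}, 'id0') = 11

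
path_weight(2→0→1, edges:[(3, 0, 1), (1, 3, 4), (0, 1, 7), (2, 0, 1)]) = w(2→0)=1 + w(0→1)=7
= 8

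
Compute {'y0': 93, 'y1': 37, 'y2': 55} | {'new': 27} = {'y0': 93, 'y1': 37, 'y2': 55, 'new': 27}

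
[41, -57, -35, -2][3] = -2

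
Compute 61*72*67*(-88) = -25895232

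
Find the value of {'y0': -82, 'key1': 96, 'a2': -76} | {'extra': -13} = {'y0': -82, 'key1': 96, 'a2': -76, 'extra': -13}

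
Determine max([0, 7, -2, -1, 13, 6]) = 13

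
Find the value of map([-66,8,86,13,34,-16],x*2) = [-132, 16, 172, 26, 68, -32]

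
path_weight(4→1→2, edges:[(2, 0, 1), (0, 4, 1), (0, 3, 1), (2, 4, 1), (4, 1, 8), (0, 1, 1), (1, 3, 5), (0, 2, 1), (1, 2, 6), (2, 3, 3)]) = 14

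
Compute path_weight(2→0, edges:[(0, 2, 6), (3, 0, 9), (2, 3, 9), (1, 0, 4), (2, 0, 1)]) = 1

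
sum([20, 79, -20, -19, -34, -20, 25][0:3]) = slice → [20, 79, -20]
20 + 79 + (-20)
= 79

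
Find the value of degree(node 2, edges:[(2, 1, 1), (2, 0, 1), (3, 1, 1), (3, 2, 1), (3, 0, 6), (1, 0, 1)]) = 3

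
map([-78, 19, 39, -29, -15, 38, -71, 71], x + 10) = -78+10=-68, 19+10=29, 39+10=49, -29+10=-19, -15+10=-5, 38+10=48, -71+10=-61, 71+10=81
= [-68, 29, 49, -19, -5, 48, -61, 81]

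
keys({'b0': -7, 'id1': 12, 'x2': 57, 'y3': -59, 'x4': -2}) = ['b0', 'id1', 'x2', 'y3', 'x4']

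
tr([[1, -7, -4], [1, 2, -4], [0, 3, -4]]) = -1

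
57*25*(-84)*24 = -2872800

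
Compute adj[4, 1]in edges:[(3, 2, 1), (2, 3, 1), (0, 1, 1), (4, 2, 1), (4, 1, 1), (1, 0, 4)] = 1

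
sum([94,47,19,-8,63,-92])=94 + 47 + 19 + (-8) + 63 + (-92)
= 123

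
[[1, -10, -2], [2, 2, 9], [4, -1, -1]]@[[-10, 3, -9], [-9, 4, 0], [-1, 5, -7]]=C[0][0] = (1)*(-10) + (-10)*(-9) + (-2)*(-1) = 82
C[0][1] = (1)*(3) + (-10)*(4) + (-2)*(5) = -47
C[0][2] = (1)*(-9) + (-10)*(0) + (-2)*(-7) = 5
C[1][0] = (2)*(-10) + (2)*(-9) + (9)*(-1) = -47
C[1][1] = (2)*(3) + (2)*(4) + (9)*(5) = 59
C[1][2] = (2)*(-9) + (2)*(0) + (9)*(-7) = -81
... (3 more cells)
= [[82, -47, 5], [-47, 59, -81], [-30, 3, -29]]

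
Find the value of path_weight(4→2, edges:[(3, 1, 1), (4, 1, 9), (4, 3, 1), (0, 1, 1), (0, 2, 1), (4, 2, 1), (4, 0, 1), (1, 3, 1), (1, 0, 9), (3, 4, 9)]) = w(4→2)=1
= 1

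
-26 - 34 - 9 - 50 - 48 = -167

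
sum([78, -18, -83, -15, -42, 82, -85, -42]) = 78 + (-18) + (-83) + (-15) + (-42) + 82 + (-85) + (-42)
= -125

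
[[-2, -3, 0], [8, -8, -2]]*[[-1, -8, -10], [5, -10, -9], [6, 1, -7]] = C[0][0] = (-2)*(-1) + (-3)*(5) + (0)*(6) = -13
C[0][1] = (-2)*(-8) + (-3)*(-10) + (0)*(1) = 46
C[0][2] = (-2)*(-10) + (-3)*(-9) + (0)*(-7) = 47
C[1][0] = (8)*(-1) + (-8)*(5) + (-2)*(6) = -60
C[1][1] = (8)*(-8) + (-8)*(-10) + (-2)*(1) = 14
C[1][2] = (8)*(-10) + (-8)*(-9) + (-2)*(-7) = 6
= [[-13, 46, 47], [-60, 14, 6]]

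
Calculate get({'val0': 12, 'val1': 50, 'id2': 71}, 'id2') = 71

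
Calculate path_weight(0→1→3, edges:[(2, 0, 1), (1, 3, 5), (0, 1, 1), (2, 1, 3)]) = w(0→1)=1 + w(1→3)=5
= 6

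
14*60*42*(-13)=-458640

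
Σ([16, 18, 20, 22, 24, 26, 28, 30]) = 184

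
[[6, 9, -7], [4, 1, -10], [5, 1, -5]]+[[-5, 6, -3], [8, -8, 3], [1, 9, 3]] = [[1, 15, -10], [12, -7, -7], [6, 10, -2]]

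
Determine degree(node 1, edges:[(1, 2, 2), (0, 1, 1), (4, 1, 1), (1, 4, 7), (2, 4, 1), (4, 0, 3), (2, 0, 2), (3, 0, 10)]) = 4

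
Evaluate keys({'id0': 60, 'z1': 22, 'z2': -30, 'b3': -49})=['id0', 'z1', 'z2', 'b3']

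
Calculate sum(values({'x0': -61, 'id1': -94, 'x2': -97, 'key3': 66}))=(-61) + (-94) + (-97) + 66
= -186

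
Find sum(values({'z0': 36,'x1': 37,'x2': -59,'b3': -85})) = 36 + 37 + (-59) + (-85)
= -71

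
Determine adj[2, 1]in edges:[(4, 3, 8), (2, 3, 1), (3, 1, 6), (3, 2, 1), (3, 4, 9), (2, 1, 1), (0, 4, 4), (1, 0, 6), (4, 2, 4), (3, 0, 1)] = 1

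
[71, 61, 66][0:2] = [71, 61]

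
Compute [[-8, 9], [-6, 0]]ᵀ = [[-8, -6], [9, 0]]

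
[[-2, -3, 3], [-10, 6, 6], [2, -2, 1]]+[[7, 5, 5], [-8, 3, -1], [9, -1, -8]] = [[5, 2, 8], [-18, 9, 5], [11, -3, -7]]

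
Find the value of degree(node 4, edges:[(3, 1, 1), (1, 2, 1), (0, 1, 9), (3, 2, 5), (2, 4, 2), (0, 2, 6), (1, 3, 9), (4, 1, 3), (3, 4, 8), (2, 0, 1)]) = 3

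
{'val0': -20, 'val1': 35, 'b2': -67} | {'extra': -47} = {'val0': -20, 'val1': 35, 'b2': -67, 'extra': -47}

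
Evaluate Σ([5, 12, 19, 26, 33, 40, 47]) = 5 + 12 + 19 + 26 + 33 + 40 + 47
= 182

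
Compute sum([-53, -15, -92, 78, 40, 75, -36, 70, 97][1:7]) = slice → [-15, -92, 78, 40, 75, -36]
(-15) + (-92) + 78 + 40 + 75 + (-36)
= 50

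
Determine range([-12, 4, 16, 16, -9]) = 28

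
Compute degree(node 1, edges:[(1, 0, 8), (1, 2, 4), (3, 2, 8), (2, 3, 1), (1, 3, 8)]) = incident: (1,0), (1,2), (1,3)
= 3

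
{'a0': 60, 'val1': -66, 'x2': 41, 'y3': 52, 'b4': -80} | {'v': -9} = {'a0': 60, 'val1': -66, 'x2': 41, 'y3': 52, 'b4': -80, 'v': -9}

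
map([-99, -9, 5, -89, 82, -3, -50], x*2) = [-198, -18, 10, -178, 164, -6, -100]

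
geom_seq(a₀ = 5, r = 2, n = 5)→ a_0 = 5*2^0 = 5
a_1 = 5*2^1 = 10
a_2 = 5*2^2 = 20
...
= [5, 10, 20, 40, 80]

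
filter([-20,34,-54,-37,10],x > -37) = [-20, 34, 10]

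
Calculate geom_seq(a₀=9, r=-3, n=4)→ a_0 = 9*(-3)^0 = 9
a_1 = 9*(-3)^1 = -27
a_2 = 9*(-3)^2 = 81
...
= [9, -27, 81, -243]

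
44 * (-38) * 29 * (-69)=3345672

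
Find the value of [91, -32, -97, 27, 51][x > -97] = keep x where x > -97: 91✓, -32✓, -97✗, 27✓, 51✓
= [91, -32, 27, 51]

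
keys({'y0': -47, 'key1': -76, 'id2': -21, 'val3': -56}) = ['y0', 'key1', 'id2', 'val3']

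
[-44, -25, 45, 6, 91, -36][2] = 45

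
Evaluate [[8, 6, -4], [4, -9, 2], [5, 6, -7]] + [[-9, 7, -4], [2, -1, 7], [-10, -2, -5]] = [[-1, 13, -8], [6, -10, 9], [-5, 4, -12]]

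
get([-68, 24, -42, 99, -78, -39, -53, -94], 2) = -42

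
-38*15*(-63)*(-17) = -610470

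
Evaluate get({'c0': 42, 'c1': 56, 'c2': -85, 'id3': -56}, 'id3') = -56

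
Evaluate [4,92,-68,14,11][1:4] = [92, -68, 14]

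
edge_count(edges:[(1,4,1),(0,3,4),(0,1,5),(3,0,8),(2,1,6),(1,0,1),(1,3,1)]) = 7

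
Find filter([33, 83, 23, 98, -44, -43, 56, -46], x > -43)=keep x where x > -43: 33✓, 83✓, 23✓, 98✓, -44✗, -43✗, 56✓, -46✗
= [33, 83, 23, 98, 56]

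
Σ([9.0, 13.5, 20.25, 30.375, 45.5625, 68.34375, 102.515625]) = 9.0 + 13.5 + 20.25 + 30.375 + 45.5625 + 68.34375 + 102.515625
= 289.546875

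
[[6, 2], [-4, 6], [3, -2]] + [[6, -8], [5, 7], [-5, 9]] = [[12, -6], [1, 13], [-2, 7]]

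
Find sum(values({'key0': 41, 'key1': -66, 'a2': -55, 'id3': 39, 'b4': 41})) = 0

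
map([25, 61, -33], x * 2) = [50, 122, -66]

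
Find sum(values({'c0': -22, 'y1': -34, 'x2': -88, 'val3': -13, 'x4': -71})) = -228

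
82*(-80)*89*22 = -12844480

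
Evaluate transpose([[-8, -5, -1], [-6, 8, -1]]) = [[-8, -6], [-5, 8], [-1, -1]]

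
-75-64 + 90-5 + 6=-48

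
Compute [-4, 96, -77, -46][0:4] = [-4, 96, -77, -46]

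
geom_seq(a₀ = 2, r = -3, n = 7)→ [2, -6, 18, -54, 162, -486, 1458]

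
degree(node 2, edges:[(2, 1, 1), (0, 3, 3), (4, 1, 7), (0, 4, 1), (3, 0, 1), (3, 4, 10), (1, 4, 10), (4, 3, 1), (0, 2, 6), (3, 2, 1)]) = 3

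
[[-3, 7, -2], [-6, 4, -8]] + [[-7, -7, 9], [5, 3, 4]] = [[-10, 0, 7], [-1, 7, -4]]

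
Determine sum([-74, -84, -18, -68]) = -244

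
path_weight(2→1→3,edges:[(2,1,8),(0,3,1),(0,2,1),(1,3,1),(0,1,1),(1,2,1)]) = w(2→1)=8 + w(1→3)=1
= 9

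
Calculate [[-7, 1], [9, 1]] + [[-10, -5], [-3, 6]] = [[-17, -4], [6, 7]]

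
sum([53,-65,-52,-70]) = 53 + (-65) + (-52) + (-70)
= -134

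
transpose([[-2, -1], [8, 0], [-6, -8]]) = [[-2, 8, -6], [-1, 0, -8]]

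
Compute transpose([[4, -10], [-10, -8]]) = [[4, -10], [-10, -8]]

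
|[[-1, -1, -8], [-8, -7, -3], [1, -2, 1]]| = (1)*(-1)*det([[-7, -3], [-2, 1]]) + (-1)*(-1)*det([[-8, -3], [1, 1]]) + (1)*(-8)*det([[-8, -7], [1, -2]])
= 13 + -5 + -184
= -176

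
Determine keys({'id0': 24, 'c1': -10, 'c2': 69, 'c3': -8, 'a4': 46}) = ['id0', 'c1', 'c2', 'c3', 'a4']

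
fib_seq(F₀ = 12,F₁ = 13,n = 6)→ [12, 13, 25, 38, 63, 101]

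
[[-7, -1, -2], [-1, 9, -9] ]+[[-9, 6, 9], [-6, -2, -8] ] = [[-16, 5, 7], [-7, 7, -17]]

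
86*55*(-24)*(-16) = 1816320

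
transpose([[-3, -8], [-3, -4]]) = [[-3, -3], [-8, -4]]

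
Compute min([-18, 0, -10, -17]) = -18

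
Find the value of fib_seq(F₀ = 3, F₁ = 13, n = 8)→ [3, 13, 16, 29, 45, 74, 119, 193]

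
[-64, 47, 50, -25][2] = 50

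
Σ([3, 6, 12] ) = 21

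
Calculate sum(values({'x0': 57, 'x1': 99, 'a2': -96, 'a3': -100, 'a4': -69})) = -109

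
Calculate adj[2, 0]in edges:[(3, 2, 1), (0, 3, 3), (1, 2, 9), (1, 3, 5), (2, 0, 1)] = 1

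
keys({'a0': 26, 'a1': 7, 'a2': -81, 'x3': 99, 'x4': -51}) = ['a0', 'a1', 'a2', 'x3', 'x4']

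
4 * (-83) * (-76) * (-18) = -454176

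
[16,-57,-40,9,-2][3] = 9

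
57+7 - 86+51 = 29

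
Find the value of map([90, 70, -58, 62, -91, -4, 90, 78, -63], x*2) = 90*2=180, 70*2=140, -58*2=-116, 62*2=124, -91*2=-182, -4*2=-8, 90*2=180, 78*2=156, -63*2=-126
= [180, 140, -116, 124, -182, -8, 180, 156, -126]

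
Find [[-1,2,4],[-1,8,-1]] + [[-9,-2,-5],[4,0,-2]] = [[-10, 0, -1], [3, 8, -3]]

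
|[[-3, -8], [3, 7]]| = (-3)*(7) - (-8)*(3)
= 3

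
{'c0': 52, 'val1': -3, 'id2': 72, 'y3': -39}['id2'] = 72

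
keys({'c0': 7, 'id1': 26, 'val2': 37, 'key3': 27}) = ['c0', 'id1', 'val2', 'key3']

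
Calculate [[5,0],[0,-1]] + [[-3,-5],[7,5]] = [[2, -5], [7, 4]]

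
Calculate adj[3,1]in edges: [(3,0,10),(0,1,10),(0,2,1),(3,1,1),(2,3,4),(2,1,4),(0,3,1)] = 1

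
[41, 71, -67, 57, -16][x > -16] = keep x where x > -16: 41✓, 71✓, -67✗, 57✓, -16✗
= [41, 71, 57]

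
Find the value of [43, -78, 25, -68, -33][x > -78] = [43, 25, -68, -33]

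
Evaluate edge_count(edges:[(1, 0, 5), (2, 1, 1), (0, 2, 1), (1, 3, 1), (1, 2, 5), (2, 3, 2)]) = 6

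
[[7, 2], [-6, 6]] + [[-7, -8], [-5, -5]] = [[0, -6], [-11, 1]]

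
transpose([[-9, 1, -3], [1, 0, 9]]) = [[-9, 1], [1, 0], [-3, 9]]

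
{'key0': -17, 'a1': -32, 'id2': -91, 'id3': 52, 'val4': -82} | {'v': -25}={'key0': -17, 'a1': -32, 'id2': -91, 'id3': 52, 'val4': -82, 'v': -25}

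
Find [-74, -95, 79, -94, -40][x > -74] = [79, -40]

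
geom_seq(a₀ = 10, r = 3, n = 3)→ [10, 30, 90]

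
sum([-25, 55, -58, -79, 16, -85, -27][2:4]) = slice → [-58, -79]
(-58) + (-79)
= -137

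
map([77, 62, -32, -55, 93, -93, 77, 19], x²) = (77)²=5929, (62)²=3844, (-32)²=1024, (-55)²=3025, (93)²=8649, (-93)²=8649, (77)²=5929, (19)²=361
= [5929, 3844, 1024, 3025, 8649, 8649, 5929, 361]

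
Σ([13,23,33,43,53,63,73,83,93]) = 477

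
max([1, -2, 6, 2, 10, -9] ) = 10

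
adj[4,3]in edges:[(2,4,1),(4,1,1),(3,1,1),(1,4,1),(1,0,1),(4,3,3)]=3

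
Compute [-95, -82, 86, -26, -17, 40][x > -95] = keep x where x > -95: -95✗, -82✓, 86✓, -26✓, -17✓, 40✓
= [-82, 86, -26, -17, 40]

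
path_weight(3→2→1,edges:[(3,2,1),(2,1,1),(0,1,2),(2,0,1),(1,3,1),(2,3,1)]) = 2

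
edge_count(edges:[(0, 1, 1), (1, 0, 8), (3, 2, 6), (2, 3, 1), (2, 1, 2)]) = 5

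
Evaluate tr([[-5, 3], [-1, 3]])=diagonal: (-5) + 3
= -2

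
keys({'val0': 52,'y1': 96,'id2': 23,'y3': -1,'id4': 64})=['val0', 'y1', 'id2', 'y3', 'id4']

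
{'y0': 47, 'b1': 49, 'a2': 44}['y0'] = 47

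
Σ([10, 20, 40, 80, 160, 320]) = 10 + 20 + 40 + 80 + 160 + 320
= 630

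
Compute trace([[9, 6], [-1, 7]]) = 16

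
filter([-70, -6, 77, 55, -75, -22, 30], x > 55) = keep x where x > 55: -70✗, -6✗, 77✓, 55✗, -75✗, -22✗, 30✗
= [77]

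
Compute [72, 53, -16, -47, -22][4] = -22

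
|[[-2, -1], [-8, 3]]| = (-2)*(3) - (-1)*(-8)
= -14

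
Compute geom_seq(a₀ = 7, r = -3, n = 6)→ a_0 = 7*(-3)^0 = 7
a_1 = 7*(-3)^1 = -21
a_2 = 7*(-3)^2 = 63
...
= [7, -21, 63, -189, 567, -1701]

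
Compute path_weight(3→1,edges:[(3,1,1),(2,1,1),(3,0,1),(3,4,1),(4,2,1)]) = w(3→1)=1
= 1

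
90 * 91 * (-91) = -745290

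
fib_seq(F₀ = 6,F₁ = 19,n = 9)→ [6, 19, 25, 44, 69, 113, 182, 295, 477]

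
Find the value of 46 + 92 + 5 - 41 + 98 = 200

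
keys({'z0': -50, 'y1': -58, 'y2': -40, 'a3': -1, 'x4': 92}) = ['z0', 'y1', 'y2', 'a3', 'x4']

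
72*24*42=72576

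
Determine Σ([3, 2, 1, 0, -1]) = 3 + 2 + 1 + 0 + (-1)
= 5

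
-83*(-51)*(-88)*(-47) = 17507688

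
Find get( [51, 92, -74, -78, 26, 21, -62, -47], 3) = -78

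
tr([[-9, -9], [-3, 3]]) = diagonal: (-9) + 3
= -6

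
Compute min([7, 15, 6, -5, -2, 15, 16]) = -5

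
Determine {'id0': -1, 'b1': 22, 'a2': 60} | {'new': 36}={'id0': -1, 'b1': 22, 'a2': 60, 'new': 36}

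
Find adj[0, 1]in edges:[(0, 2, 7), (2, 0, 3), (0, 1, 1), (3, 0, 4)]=1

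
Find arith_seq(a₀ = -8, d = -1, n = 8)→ a_0 = -8 + 0*-1 = -8
a_1 = -8 + 1*-1 = -9
a_2 = -8 + 2*-1 = -10
...
= [-8, -9, -10, -11, -12, -13, -14, -15]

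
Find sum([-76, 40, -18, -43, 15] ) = -82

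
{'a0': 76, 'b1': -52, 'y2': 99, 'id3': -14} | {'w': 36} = {'a0': 76, 'b1': -52, 'y2': 99, 'id3': -14, 'w': 36}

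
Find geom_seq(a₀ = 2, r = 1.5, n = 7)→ a_0 = 2*1.5^0 = 2.0
a_1 = 2*1.5^1 = 3.0
a_2 = 2*1.5^2 = 4.5
...
= [2.0, 3.0, 4.5, 6.75, 10.125, 15.1875, 22.78125]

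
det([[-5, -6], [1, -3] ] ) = (-5)*(-3) - (-6)*(1)
= 21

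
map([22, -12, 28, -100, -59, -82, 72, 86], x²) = [484, 144, 784, 10000, 3481, 6724, 5184, 7396]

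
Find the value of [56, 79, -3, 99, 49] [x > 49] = [56, 79, 99]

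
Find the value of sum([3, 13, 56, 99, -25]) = 146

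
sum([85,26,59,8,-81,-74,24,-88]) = 85 + 26 + 59 + 8 + (-81) + (-74) + 24 + (-88)
= -41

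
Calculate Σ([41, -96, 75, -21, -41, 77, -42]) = -7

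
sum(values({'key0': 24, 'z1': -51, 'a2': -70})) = -97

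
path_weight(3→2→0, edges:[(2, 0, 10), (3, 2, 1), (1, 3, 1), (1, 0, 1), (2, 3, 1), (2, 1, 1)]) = 11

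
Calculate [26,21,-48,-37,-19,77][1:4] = [21, -48, -37]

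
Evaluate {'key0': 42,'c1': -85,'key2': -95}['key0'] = 42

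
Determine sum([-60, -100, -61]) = (-60) + (-100) + (-61)
= -221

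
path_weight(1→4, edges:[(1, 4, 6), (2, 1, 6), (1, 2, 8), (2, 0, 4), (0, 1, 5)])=w(1→4)=6
= 6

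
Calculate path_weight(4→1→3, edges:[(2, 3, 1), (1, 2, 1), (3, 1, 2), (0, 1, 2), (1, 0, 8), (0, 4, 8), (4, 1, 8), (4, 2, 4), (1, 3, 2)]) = 10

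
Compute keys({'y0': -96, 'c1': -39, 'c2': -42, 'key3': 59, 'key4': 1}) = ['y0', 'c1', 'c2', 'key3', 'key4']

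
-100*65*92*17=-10166000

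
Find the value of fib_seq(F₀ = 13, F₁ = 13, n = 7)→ [13, 13, 26, 39, 65, 104, 169]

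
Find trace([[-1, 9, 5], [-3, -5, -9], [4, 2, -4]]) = -10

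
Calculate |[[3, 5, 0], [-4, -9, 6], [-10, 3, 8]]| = (1)*(3)*det([[-9, 6], [3, 8]]) + (-1)*(5)*det([[-4, 6], [-10, 8]]) + (1)*(0)*det([[-4, -9], [-10, 3]])
= -270 + -140 + 0
= -410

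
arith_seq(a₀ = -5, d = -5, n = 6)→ a_0 = -5 + 0*-5 = -5
a_1 = -5 + 1*-5 = -10
a_2 = -5 + 2*-5 = -15
...
= [-5, -10, -15, -20, -25, -30]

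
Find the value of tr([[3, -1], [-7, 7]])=diagonal: 3 + 7
= 10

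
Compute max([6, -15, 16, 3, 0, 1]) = 16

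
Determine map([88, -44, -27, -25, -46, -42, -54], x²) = (88)²=7744, (-44)²=1936, (-27)²=729, (-25)²=625, (-46)²=2116, (-42)²=1764, (-54)²=2916
= [7744, 1936, 729, 625, 2116, 1764, 2916]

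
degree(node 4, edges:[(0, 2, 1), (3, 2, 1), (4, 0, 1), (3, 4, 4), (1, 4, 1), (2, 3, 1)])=3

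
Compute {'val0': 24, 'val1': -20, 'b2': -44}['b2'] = -44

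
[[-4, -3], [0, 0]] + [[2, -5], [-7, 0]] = [[-2, -8], [-7, 0]]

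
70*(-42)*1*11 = -32340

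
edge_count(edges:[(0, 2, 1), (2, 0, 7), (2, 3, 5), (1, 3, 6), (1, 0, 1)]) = 5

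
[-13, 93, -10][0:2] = [-13, 93]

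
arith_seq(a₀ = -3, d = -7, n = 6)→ a_0 = -3 + 0*-7 = -3
a_1 = -3 + 1*-7 = -10
a_2 = -3 + 2*-7 = -17
...
= [-3, -10, -17, -24, -31, -38]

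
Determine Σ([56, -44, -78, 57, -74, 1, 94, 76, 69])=157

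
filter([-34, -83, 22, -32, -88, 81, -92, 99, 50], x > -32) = keep x where x > -32: -34✗, -83✗, 22✓, -32✗, -88✗, 81✓, -92✗, 99✓, 50✓
= [22, 81, 99, 50]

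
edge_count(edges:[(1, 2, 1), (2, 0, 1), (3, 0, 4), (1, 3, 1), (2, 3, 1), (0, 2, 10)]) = 6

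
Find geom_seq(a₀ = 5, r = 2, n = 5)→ [5, 10, 20, 40, 80]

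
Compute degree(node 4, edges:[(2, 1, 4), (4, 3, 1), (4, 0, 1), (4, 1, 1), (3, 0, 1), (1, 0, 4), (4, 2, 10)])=incident: (4,3), (4,0), (4,1), (4,2)
= 4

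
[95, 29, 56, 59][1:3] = [29, 56]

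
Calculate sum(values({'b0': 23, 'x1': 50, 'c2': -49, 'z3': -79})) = -55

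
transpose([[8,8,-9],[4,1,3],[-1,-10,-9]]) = [[8, 4, -1], [8, 1, -10], [-9, 3, -9]]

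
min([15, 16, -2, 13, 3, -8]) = -8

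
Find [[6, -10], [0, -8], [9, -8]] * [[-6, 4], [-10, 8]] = [[64, -56], [80, -64], [26, -28]]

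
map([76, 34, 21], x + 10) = [86, 44, 31]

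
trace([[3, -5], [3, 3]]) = 6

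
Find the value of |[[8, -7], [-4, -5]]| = -68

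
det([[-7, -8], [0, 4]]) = (-7)*(4) - (-8)*(0)
= -28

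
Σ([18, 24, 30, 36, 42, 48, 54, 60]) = 18 + 24 + 30 + 36 + 42 + 48 + 54 + 60
= 312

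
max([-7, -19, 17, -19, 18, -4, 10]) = 18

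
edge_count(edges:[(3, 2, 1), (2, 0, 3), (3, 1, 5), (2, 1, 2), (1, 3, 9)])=5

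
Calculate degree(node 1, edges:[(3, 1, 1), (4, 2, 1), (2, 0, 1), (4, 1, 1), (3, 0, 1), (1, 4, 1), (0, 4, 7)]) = incident: (3,1), (4,1), (1,4)
= 3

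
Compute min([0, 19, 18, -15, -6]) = -15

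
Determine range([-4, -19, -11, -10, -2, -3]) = 17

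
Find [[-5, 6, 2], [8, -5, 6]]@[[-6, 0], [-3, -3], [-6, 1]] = C[0][0] = (-5)*(-6) + (6)*(-3) + (2)*(-6) = 0
C[0][1] = (-5)*(0) + (6)*(-3) + (2)*(1) = -16
C[1][0] = (8)*(-6) + (-5)*(-3) + (6)*(-6) = -69
C[1][1] = (8)*(0) + (-5)*(-3) + (6)*(1) = 21
= [[0, -16], [-69, 21]]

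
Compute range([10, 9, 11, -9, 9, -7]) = 20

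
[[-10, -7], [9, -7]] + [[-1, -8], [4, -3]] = [[-11, -15], [13, -10]]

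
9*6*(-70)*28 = -105840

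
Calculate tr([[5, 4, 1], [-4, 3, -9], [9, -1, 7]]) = 15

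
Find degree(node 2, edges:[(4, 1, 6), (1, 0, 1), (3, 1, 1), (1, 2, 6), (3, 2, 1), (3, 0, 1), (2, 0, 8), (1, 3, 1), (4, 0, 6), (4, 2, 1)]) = 4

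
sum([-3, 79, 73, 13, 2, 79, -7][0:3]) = slice → [-3, 79, 73]
(-3) + 79 + 73
= 149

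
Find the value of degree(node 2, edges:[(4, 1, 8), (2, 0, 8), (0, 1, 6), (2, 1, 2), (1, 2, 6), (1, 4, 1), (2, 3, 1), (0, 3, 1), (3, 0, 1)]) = 4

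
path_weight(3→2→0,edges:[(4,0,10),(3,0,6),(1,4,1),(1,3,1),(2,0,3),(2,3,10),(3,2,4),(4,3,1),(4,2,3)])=w(3→2)=4 + w(2→0)=3
= 7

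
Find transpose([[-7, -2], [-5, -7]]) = [[-7, -5], [-2, -7]]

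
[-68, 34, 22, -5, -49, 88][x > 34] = keep x where x > 34: -68✗, 34✗, 22✗, -5✗, -49✗, 88✓
= [88]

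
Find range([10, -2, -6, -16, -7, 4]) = 26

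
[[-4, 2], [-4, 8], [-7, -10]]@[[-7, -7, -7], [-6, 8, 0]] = [[16, 44, 28], [-20, 92, 28], [109, -31, 49]]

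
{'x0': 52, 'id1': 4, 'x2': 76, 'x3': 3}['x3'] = 3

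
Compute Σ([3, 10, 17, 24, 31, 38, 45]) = 3 + 10 + 17 + 24 + 31 + 38 + 45
= 168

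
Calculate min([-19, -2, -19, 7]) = -19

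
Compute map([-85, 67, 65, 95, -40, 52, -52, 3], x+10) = [-75, 77, 75, 105, -30, 62, -42, 13]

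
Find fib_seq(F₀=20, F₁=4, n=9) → [20, 4, 24, 28, 52, 80, 132, 212, 344]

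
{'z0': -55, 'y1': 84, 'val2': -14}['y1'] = 84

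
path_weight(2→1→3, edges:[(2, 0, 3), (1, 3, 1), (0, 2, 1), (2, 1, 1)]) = 2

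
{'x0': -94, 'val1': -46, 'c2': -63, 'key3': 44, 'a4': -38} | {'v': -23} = {'x0': -94, 'val1': -46, 'c2': -63, 'key3': 44, 'a4': -38, 'v': -23}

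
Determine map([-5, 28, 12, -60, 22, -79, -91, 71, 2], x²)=[25, 784, 144, 3600, 484, 6241, 8281, 5041, 4]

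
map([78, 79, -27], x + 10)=[88, 89, -17]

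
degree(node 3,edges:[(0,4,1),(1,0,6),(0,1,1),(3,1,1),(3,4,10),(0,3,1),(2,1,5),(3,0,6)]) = 4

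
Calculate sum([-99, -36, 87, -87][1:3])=51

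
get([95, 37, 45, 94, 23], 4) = 23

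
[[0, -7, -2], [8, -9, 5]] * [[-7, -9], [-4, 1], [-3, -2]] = C[0][0] = (0)*(-7) + (-7)*(-4) + (-2)*(-3) = 34
C[0][1] = (0)*(-9) + (-7)*(1) + (-2)*(-2) = -3
C[1][0] = (8)*(-7) + (-9)*(-4) + (5)*(-3) = -35
C[1][1] = (8)*(-9) + (-9)*(1) + (5)*(-2) = -91
= [[34, -3], [-35, -91]]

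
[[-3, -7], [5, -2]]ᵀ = [[-3, 5], [-7, -2]]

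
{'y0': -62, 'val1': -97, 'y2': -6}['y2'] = -6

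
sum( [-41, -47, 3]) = -85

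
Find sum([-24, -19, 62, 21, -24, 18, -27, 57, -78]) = (-24) + (-19) + 62 + 21 + (-24) + 18 + (-27) + 57 + (-78)
= -14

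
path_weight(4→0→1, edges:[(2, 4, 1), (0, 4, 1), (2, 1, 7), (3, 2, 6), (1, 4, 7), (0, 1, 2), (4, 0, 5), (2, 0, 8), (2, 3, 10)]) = 7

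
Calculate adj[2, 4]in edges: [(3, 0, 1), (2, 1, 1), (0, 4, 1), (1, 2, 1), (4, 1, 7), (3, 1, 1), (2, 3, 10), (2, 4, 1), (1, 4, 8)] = 1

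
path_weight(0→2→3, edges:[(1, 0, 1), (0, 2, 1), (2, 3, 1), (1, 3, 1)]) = w(0→2)=1 + w(2→3)=1
= 2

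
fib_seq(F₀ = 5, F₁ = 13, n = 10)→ [5, 13, 18, 31, 49, 80, 129, 209, 338, 547]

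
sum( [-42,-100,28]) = -114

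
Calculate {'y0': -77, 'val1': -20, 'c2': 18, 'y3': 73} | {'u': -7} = {'y0': -77, 'val1': -20, 'c2': 18, 'y3': 73, 'u': -7}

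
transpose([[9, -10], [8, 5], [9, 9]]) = [[9, 8, 9], [-10, 5, 9]]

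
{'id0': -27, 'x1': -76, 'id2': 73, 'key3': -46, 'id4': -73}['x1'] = -76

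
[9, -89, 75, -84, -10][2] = 75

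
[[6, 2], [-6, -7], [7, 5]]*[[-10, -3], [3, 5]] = [[-54, -8], [39, -17], [-55, 4]]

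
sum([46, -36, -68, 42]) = 46 + (-36) + (-68) + 42
= -16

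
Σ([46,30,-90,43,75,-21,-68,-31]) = -16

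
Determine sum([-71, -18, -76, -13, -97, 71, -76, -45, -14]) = (-71) + (-18) + (-76) + (-13) + (-97) + 71 + (-76) + (-45) + (-14)
= -339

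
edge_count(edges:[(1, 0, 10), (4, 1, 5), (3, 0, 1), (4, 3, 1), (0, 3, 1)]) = 5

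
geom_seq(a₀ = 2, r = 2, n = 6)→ a_0 = 2*2^0 = 2
a_1 = 2*2^1 = 4
a_2 = 2*2^2 = 8
...
= [2, 4, 8, 16, 32, 64]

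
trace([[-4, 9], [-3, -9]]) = diagonal: (-4) + (-9)
= -13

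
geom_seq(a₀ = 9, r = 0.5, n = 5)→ [9.0, 4.5, 2.25, 1.125, 0.5625]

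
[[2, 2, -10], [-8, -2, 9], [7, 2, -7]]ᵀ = [[2, -8, 7], [2, -2, 2], [-10, 9, -7]]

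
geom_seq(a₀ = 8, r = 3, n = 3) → a_0 = 8*3^0 = 8
a_1 = 8*3^1 = 24
a_2 = 8*3^2 = 72
= [8, 24, 72]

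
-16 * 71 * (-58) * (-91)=-5995808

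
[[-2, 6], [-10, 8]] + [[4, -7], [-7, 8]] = [[2, -1], [-17, 16]]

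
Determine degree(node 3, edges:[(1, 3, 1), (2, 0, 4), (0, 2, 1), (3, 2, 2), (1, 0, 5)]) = 2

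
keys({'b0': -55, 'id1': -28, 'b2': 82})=['b0', 'id1', 'b2']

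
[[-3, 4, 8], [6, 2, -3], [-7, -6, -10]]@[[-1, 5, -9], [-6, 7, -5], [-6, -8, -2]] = C[0][0] = (-3)*(-1) + (4)*(-6) + (8)*(-6) = -69
C[0][1] = (-3)*(5) + (4)*(7) + (8)*(-8) = -51
C[0][2] = (-3)*(-9) + (4)*(-5) + (8)*(-2) = -9
C[1][0] = (6)*(-1) + (2)*(-6) + (-3)*(-6) = 0
C[1][1] = (6)*(5) + (2)*(7) + (-3)*(-8) = 68
C[1][2] = (6)*(-9) + (2)*(-5) + (-3)*(-2) = -58
... (3 more cells)
= [[-69, -51, -9], [0, 68, -58], [103, 3, 113]]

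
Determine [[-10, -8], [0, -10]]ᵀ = [[-10, 0], [-8, -10]]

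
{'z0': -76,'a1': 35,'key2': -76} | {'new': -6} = {'z0': -76, 'a1': 35, 'key2': -76, 'new': -6}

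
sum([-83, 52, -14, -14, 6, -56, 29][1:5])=30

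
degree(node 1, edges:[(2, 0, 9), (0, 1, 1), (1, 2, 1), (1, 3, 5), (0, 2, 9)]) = incident: (0,1), (1,2), (1,3)
= 3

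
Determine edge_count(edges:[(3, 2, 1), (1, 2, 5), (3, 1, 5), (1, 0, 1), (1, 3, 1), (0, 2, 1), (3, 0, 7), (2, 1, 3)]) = 8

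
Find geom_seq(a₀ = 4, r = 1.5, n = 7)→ [4.0, 6.0, 9.0, 13.5, 20.25, 30.375, 45.5625]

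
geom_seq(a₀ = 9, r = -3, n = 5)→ [9, -27, 81, -243, 729]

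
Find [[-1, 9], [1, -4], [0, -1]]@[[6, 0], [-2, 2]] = [[-24, 18], [14, -8], [2, -2]]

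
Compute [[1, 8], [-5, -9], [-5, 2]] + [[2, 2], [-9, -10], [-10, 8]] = [[3, 10], [-14, -19], [-15, 10]]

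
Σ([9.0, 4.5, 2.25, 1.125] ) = 9.0 + 4.5 + 2.25 + 1.125
= 16.875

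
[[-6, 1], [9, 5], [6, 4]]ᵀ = [[-6, 9, 6], [1, 5, 4]]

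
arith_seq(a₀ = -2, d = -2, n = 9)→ a_0 = -2 + 0*-2 = -2
a_1 = -2 + 1*-2 = -4
a_2 = -2 + 2*-2 = -6
...
= [-2, -4, -6, -8, -10, -12, -14, -16, -18]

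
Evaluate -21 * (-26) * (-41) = -22386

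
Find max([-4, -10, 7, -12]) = 7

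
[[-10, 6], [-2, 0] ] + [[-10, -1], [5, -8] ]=[[-20, 5], [3, -8]]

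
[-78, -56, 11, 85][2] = 11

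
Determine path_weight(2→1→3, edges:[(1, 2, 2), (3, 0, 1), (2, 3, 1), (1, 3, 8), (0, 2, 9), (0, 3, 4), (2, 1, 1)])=9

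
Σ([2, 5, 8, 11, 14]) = 2 + 5 + 8 + 11 + 14
= 40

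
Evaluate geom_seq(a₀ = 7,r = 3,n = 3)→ [7, 21, 63]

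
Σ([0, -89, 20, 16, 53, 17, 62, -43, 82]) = 0 + (-89) + 20 + 16 + 53 + 17 + 62 + (-43) + 82
= 118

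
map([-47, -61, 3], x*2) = -47*2=-94, -61*2=-122, 3*2=6
= [-94, -122, 6]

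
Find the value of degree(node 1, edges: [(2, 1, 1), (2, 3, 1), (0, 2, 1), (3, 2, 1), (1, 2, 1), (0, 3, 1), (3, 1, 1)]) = 3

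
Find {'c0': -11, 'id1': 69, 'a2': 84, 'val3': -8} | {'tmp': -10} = {'c0': -11, 'id1': 69, 'a2': 84, 'val3': -8, 'tmp': -10}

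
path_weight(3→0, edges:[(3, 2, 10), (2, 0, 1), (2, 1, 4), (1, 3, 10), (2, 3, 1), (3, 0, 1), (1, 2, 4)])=1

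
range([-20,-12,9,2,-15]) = 29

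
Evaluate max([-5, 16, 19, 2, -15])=19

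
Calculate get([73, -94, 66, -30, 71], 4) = 71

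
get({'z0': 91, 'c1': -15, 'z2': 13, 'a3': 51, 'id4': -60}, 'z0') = 91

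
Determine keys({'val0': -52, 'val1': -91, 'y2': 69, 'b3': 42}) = ['val0', 'val1', 'y2', 'b3']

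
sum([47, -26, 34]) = 55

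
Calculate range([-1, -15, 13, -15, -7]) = 28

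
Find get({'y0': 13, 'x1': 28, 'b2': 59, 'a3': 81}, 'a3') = 81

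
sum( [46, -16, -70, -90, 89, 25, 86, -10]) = 46 + (-16) + (-70) + (-90) + 89 + 25 + 86 + (-10)
= 60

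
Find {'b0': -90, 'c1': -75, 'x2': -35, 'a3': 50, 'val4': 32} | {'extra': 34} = {'b0': -90, 'c1': -75, 'x2': -35, 'a3': 50, 'val4': 32, 'extra': 34}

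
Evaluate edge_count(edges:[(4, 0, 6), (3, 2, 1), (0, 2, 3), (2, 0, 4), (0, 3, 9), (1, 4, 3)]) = 6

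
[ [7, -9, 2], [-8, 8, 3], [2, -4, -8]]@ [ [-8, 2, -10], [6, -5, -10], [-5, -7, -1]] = [[-120, 45, 18], [97, -77, -3], [0, 80, 28]]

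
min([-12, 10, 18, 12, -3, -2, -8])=-12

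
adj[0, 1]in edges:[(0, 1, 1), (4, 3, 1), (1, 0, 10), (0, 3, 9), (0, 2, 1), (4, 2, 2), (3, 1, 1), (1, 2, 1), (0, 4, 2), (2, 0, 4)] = 1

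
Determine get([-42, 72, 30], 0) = -42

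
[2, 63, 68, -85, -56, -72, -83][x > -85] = [2, 63, 68, -56, -72, -83]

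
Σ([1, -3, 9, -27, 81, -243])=1 + -3 + 9 + -27 + 81 + -243
= -182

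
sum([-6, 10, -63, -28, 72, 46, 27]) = (-6) + 10 + (-63) + (-28) + 72 + 46 + 27
= 58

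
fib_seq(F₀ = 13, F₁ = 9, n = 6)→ [13, 9, 22, 31, 53, 84]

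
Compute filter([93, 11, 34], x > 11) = keep x where x > 11: 93✓, 11✗, 34✓
= [93, 34]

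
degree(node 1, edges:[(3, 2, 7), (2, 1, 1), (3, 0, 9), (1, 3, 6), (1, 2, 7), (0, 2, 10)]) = 3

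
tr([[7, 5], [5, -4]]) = 3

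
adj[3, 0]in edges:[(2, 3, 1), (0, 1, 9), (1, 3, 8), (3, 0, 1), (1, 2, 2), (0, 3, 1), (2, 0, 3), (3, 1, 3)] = 1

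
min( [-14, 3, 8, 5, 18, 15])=-14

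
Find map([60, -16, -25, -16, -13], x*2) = 60*2=120, -16*2=-32, -25*2=-50, -16*2=-32, -13*2=-26
= [120, -32, -50, -32, -26]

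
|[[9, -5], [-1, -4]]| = (9)*(-4) - (-5)*(-1)
= -41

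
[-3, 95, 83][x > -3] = [95, 83]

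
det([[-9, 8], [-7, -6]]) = (-9)*(-6) - (8)*(-7)
= 110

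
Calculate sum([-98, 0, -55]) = -153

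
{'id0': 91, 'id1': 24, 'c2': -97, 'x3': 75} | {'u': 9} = {'id0': 91, 'id1': 24, 'c2': -97, 'x3': 75, 'u': 9}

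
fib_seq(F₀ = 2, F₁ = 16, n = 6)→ [2, 16, 18, 34, 52, 86]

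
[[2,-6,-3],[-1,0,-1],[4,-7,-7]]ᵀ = [[2, -1, 4], [-6, 0, -7], [-3, -1, -7]]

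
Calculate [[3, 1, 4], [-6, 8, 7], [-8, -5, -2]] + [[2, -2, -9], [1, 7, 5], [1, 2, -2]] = [[5, -1, -5], [-5, 15, 12], [-7, -3, -4]]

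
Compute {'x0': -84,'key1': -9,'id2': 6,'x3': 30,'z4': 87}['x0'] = -84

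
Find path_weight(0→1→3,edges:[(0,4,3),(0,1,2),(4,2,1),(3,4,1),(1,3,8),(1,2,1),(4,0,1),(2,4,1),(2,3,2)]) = 10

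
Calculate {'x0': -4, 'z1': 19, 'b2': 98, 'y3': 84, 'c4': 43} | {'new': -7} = {'x0': -4, 'z1': 19, 'b2': 98, 'y3': 84, 'c4': 43, 'new': -7}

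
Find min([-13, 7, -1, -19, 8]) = -19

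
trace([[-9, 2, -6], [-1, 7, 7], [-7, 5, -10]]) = -12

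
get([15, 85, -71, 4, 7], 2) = -71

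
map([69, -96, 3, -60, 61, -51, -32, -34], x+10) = 69+10=79, -96+10=-86, 3+10=13, -60+10=-50, 61+10=71, -51+10=-41, -32+10=-22, -34+10=-24
= [79, -86, 13, -50, 71, -41, -22, -24]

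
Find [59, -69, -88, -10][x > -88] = keep x where x > -88: 59✓, -69✓, -88✗, -10✓
= [59, -69, -10]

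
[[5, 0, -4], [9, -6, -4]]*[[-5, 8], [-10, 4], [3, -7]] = [[-37, 68], [3, 76]]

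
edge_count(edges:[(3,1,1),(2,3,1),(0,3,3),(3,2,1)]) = 4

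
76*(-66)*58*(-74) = 21528672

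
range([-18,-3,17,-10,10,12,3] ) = 35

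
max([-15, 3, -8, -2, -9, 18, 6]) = 18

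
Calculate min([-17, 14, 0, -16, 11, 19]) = -17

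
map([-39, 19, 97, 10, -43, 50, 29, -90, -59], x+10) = [-29, 29, 107, 20, -33, 60, 39, -80, -49]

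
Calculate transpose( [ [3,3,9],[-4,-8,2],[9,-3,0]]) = [[3, -4, 9], [3, -8, -3], [9, 2, 0]]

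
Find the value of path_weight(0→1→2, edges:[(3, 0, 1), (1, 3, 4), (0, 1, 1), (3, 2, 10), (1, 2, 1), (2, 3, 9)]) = w(0→1)=1 + w(1→2)=1
= 2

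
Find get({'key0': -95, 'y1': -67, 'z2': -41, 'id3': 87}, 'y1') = -67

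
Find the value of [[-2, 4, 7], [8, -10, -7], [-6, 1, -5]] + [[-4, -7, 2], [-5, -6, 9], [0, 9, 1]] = [[-6, -3, 9], [3, -16, 2], [-6, 10, -4]]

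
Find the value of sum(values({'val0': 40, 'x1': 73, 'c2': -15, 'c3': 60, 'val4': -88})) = 40 + 73 + (-15) + 60 + (-88)
= 70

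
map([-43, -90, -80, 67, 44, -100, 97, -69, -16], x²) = [1849, 8100, 6400, 4489, 1936, 10000, 9409, 4761, 256]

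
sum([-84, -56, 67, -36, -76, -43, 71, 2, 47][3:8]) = slice → [-36, -76, -43, 71, 2]
(-36) + (-76) + (-43) + 71 + 2
= -82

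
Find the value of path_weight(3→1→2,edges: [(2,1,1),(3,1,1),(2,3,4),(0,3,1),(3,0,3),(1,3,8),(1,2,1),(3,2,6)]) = w(3→1)=1 + w(1→2)=1
= 2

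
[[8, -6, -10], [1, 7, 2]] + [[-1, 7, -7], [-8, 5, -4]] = [[7, 1, -17], [-7, 12, -2]]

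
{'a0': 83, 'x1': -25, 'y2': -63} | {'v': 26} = {'a0': 83, 'x1': -25, 'y2': -63, 'v': 26}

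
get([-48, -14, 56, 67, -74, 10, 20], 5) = 10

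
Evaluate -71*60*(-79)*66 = 22211640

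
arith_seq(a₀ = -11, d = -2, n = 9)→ a_0 = -11 + 0*-2 = -11
a_1 = -11 + 1*-2 = -13
a_2 = -11 + 2*-2 = -15
...
= [-11, -13, -15, -17, -19, -21, -23, -25, -27]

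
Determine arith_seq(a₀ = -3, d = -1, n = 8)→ a_0 = -3 + 0*-1 = -3
a_1 = -3 + 1*-1 = -4
a_2 = -3 + 2*-1 = -5
...
= [-3, -4, -5, -6, -7, -8, -9, -10]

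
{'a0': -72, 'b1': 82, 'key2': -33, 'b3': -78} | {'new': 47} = {'a0': -72, 'b1': 82, 'key2': -33, 'b3': -78, 'new': 47}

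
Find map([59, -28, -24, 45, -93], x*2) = [118, -56, -48, 90, -186]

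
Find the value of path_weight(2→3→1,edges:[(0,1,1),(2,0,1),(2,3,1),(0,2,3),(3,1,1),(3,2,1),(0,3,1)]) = 2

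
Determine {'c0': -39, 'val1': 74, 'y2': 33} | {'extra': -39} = {'c0': -39, 'val1': 74, 'y2': 33, 'extra': -39}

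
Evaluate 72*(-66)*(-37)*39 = 6857136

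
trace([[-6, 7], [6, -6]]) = -12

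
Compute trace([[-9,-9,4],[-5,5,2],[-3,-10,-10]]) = diagonal: (-9) + 5 + (-10)
= -14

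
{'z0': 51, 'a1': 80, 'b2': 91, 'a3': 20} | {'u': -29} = {'z0': 51, 'a1': 80, 'b2': 91, 'a3': 20, 'u': -29}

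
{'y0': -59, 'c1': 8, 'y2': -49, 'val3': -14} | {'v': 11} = {'y0': -59, 'c1': 8, 'y2': -49, 'val3': -14, 'v': 11}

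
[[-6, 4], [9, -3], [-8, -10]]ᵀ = [[-6, 9, -8], [4, -3, -10]]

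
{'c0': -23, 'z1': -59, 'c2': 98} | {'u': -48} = {'c0': -23, 'z1': -59, 'c2': 98, 'u': -48}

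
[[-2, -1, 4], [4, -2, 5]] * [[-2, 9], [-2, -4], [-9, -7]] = C[0][0] = (-2)*(-2) + (-1)*(-2) + (4)*(-9) = -30
C[0][1] = (-2)*(9) + (-1)*(-4) + (4)*(-7) = -42
C[1][0] = (4)*(-2) + (-2)*(-2) + (5)*(-9) = -49
C[1][1] = (4)*(9) + (-2)*(-4) + (5)*(-7) = 9
= [[-30, -42], [-49, 9]]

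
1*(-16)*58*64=-59392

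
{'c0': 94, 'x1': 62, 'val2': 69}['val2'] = 69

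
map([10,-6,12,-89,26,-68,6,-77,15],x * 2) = [20, -12, 24, -178, 52, -136, 12, -154, 30]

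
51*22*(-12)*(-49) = 659736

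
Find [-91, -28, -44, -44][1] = -28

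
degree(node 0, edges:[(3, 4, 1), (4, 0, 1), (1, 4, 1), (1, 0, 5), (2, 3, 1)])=2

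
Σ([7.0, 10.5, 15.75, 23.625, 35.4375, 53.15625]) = 145.46875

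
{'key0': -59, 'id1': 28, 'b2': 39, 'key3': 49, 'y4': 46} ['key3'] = 49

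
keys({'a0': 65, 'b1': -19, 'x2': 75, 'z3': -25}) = ['a0', 'b1', 'x2', 'z3']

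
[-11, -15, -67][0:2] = [-11, -15]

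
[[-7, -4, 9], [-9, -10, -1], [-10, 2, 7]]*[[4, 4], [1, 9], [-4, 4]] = C[0][0] = (-7)*(4) + (-4)*(1) + (9)*(-4) = -68
C[0][1] = (-7)*(4) + (-4)*(9) + (9)*(4) = -28
C[1][0] = (-9)*(4) + (-10)*(1) + (-1)*(-4) = -42
C[1][1] = (-9)*(4) + (-10)*(9) + (-1)*(4) = -130
C[2][0] = (-10)*(4) + (2)*(1) + (7)*(-4) = -66
C[2][1] = (-10)*(4) + (2)*(9) + (7)*(4) = 6
= [[-68, -28], [-42, -130], [-66, 6]]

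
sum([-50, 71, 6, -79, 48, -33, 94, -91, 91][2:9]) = 36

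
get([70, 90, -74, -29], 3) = -29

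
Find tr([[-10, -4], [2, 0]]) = -10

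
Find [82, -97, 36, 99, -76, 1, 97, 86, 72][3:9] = [99, -76, 1, 97, 86, 72]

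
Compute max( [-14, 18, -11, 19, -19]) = 19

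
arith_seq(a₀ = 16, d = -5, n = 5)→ [16, 11, 6, 1, -4]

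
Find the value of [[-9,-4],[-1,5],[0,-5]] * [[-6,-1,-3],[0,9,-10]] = [[54, -27, 67], [6, 46, -47], [0, -45, 50]]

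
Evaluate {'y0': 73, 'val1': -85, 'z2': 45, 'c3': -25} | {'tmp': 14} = {'y0': 73, 'val1': -85, 'z2': 45, 'c3': -25, 'tmp': 14}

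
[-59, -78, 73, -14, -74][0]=-59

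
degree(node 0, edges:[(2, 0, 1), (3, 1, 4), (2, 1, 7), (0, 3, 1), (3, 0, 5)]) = 3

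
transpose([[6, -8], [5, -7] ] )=[[6, 5], [-8, -7]]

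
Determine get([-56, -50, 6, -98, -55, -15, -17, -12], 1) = -50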